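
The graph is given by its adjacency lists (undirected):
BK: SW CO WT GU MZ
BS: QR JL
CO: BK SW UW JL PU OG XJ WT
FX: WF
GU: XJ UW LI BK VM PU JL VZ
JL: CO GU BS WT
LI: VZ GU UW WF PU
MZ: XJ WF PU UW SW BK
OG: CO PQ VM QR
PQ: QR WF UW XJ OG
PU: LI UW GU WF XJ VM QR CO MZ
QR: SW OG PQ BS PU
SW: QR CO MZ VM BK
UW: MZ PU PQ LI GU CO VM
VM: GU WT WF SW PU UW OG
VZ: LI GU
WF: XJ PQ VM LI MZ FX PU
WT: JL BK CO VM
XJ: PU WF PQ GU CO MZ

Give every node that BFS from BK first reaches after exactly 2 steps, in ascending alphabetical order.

JL, LI, OG, PU, QR, UW, VM, VZ, WF, XJ

Level 0: BK
Level 1: CO, GU, MZ, SW, WT
Level 2: JL, LI, OG, PU, QR, UW, VM, VZ, WF, XJ
Level 3: BS, FX, PQ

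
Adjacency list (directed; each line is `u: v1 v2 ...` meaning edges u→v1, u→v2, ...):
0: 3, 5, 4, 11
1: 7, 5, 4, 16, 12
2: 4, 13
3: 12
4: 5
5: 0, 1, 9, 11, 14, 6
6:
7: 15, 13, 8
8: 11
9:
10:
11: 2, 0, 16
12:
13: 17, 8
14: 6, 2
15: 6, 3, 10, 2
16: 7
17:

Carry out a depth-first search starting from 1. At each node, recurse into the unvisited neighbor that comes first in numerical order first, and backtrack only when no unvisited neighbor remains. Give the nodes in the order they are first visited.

Visit 1
1 → 4
4 → 5
5 → 0
0 → 3
3 → 12
0 → 11
11 → 2
2 → 13
13 → 8
13 → 17
11 → 16
16 → 7
7 → 15
15 → 6
15 → 10
5 → 9
5 → 14

1, 4, 5, 0, 3, 12, 11, 2, 13, 8, 17, 16, 7, 15, 6, 10, 9, 14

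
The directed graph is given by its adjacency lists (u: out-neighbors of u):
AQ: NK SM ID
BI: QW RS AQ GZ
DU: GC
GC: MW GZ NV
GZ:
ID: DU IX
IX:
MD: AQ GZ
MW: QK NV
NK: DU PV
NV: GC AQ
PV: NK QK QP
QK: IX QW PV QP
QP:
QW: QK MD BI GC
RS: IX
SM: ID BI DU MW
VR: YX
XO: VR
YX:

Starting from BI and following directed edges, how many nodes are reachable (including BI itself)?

BFS from BI visits: BI, AQ, GZ, QW, RS, ID, NK, SM, GC, MD, QK, IX, DU, PV, MW, NV, QP
Reachable nodes: 17 of 20 total.

17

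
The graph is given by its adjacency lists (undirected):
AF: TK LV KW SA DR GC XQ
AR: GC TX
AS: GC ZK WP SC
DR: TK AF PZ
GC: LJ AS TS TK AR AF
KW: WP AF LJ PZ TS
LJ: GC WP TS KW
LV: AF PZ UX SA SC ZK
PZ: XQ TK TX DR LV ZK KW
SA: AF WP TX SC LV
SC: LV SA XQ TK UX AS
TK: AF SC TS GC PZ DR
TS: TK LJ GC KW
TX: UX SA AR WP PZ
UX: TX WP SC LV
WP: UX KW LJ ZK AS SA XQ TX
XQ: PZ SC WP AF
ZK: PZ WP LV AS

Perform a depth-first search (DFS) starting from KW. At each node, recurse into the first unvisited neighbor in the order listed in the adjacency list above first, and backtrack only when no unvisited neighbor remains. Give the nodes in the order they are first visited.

Visit KW
KW → WP
WP → UX
UX → TX
TX → SA
SA → AF
AF → TK
TK → SC
SC → LV
LV → PZ
PZ → XQ
PZ → DR
PZ → ZK
ZK → AS
AS → GC
GC → LJ
LJ → TS
GC → AR

KW → WP → UX → TX → SA → AF → TK → SC → LV → PZ → XQ → DR → ZK → AS → GC → LJ → TS → AR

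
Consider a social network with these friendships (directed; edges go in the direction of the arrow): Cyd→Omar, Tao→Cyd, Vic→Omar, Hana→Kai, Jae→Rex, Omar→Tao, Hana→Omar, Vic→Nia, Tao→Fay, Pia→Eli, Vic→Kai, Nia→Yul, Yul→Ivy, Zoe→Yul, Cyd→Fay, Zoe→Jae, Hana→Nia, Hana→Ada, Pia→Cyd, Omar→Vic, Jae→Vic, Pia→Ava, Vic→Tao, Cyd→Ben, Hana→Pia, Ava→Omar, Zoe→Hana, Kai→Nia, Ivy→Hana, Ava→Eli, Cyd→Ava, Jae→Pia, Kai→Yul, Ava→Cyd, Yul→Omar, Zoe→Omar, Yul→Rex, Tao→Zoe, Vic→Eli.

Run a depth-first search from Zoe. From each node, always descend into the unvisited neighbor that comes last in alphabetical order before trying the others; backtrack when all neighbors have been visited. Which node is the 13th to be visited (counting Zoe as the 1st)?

Kai

Visit Zoe
Zoe → Yul
Yul → Rex
Yul → Omar
Omar → Vic
Vic → Tao
Tao → Fay
Tao → Cyd
Cyd → Ben
Cyd → Ava
Ava → Eli
Vic → Nia
Vic → Kai
Yul → Ivy
Ivy → Hana
Hana → Pia
Hana → Ada
Zoe → Jae

Visit order: Zoe, Yul, Rex, Omar, Vic, Tao, Fay, Cyd, Ben, Ava, Eli, Nia, Kai, Ivy, Hana, Pia, Ada, Jae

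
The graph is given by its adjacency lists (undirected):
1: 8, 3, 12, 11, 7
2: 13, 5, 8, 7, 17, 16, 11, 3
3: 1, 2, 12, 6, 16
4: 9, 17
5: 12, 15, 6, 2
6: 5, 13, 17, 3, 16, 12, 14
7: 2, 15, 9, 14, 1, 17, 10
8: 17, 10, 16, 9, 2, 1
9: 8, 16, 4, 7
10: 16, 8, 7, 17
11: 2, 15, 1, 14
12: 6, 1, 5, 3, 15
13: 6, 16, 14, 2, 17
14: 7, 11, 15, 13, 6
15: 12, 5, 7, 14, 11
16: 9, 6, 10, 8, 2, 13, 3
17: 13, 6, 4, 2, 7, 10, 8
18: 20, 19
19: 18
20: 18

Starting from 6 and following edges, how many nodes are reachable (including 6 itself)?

BFS from 6 visits: 6, 17, 16, 14, 13, 12, 5, 3, 10, 8, 7, 4, 2, 9, 15, 11, 1
Reachable nodes: 17 of 20 total.

17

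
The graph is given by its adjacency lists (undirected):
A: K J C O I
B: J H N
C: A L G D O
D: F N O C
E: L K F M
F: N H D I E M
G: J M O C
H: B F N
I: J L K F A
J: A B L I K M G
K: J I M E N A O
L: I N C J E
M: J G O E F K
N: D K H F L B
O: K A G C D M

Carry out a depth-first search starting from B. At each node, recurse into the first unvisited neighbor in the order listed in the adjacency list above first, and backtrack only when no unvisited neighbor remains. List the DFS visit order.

B -> J -> A -> K -> I -> L -> N -> D -> F -> H -> E -> M -> G -> O -> C

Visit B
B → J
J → A
A → K
K → I
I → L
L → N
N → D
D → F
F → H
F → E
E → M
M → G
G → O
O → C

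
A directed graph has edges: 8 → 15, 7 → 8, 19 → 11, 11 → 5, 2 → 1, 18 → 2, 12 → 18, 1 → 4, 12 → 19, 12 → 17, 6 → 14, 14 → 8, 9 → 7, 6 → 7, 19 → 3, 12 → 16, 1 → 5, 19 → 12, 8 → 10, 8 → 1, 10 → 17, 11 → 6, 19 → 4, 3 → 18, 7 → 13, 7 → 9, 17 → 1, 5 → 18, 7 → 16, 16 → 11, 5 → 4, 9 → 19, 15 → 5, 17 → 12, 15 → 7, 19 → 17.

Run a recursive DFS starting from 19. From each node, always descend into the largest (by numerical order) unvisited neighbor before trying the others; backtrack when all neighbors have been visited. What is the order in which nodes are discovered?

Visit 19
19 → 17
17 → 12
12 → 18
18 → 2
2 → 1
1 → 5
5 → 4
12 → 16
16 → 11
11 → 6
6 → 14
14 → 8
8 → 15
15 → 7
7 → 13
7 → 9
8 → 10
19 → 3

19 17 12 18 2 1 5 4 16 11 6 14 8 15 7 13 9 10 3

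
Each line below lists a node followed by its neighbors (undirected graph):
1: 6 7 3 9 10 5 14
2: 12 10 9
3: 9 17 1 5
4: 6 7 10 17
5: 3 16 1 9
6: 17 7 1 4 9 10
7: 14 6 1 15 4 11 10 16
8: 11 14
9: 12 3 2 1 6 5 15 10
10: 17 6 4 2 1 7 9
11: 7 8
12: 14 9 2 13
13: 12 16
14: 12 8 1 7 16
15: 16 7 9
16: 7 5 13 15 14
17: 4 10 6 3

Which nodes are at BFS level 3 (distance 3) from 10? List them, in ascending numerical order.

8, 13

Level 0: 10
Level 1: 1, 2, 4, 6, 7, 9, 17
Level 2: 3, 5, 11, 12, 14, 15, 16
Level 3: 8, 13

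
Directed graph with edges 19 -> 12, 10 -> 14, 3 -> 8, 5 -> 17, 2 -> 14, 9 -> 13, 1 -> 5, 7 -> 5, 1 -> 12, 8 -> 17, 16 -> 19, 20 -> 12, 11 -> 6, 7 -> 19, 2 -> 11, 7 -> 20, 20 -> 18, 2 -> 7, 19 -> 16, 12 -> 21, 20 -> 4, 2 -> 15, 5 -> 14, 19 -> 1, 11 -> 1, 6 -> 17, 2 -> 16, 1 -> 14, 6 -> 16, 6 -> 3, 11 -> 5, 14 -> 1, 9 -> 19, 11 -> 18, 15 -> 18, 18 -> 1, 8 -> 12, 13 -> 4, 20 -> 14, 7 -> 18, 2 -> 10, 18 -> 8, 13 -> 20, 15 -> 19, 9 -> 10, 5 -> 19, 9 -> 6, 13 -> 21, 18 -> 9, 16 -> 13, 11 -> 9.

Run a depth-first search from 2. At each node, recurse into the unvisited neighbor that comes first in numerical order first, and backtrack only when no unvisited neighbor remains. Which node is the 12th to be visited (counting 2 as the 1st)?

4

Visit 2
2 → 7
7 → 5
5 → 14
14 → 1
1 → 12
12 → 21
5 → 17
5 → 19
19 → 16
16 → 13
13 → 4
13 → 20
20 → 18
18 → 8
18 → 9
9 → 6
6 → 3
9 → 10
2 → 11
2 → 15

Visit order: 2, 7, 5, 14, 1, 12, 21, 17, 19, 16, 13, 4, 20, 18, 8, 9, 6, 3, 10, 11, 15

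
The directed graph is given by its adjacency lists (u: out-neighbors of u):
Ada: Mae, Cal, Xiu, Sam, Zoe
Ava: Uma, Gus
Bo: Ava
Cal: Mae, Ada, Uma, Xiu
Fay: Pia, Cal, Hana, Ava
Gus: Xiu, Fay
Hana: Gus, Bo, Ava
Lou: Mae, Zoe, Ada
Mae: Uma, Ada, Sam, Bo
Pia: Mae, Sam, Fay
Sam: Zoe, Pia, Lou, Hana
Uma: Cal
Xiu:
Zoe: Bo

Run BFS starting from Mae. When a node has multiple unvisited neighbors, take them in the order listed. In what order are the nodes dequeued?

Mae → Uma → Ada → Sam → Bo → Cal → Xiu → Zoe → Pia → Lou → Hana → Ava → Fay → Gus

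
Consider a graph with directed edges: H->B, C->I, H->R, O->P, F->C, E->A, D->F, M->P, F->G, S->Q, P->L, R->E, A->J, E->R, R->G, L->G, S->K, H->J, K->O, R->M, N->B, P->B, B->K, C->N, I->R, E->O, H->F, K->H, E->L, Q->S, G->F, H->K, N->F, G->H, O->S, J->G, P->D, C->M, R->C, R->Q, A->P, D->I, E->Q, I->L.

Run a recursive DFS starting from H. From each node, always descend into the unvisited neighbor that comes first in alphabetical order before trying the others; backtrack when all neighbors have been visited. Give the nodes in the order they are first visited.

Visit H
H → B
B → K
K → O
O → P
P → D
D → F
F → C
C → I
I → L
L → G
I → R
R → E
E → A
A → J
E → Q
Q → S
R → M
C → N

H, B, K, O, P, D, F, C, I, L, G, R, E, A, J, Q, S, M, N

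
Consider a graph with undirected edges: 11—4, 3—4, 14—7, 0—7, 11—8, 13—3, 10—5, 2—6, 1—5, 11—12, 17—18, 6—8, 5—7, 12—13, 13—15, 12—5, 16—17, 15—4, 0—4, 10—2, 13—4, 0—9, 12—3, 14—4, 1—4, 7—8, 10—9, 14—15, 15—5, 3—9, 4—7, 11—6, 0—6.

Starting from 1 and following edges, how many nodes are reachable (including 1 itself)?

16

BFS from 1 visits: 1, 5, 4, 15, 12, 10, 7, 14, 13, 11, 3, 0, 9, 2, 8, 6
Reachable nodes: 16 of 19 total.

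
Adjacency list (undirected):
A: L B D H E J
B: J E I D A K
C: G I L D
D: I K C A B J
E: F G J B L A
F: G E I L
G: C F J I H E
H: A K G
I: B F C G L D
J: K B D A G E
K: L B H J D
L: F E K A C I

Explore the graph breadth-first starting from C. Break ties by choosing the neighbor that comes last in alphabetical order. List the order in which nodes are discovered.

Visit C; enqueue L, I, G, D → queue [L, I, G, D]
Visit L; enqueue K, F, E, A → queue [I, G, D, K, F, E, A]
Visit I; enqueue B → queue [G, D, K, F, E, A, B]
Visit G; enqueue J, H → queue [D, K, F, E, A, B, J, H]
Visit D → queue [K, F, E, A, B, J, H]
Visit K → queue [F, E, A, B, J, H]
Visit F → queue [E, A, B, J, H]
Visit E → queue [A, B, J, H]
Visit A → queue [B, J, H]
Visit B → queue [J, H]
Visit J → queue [H]
Visit H → queue []

C L I G D K F E A B J H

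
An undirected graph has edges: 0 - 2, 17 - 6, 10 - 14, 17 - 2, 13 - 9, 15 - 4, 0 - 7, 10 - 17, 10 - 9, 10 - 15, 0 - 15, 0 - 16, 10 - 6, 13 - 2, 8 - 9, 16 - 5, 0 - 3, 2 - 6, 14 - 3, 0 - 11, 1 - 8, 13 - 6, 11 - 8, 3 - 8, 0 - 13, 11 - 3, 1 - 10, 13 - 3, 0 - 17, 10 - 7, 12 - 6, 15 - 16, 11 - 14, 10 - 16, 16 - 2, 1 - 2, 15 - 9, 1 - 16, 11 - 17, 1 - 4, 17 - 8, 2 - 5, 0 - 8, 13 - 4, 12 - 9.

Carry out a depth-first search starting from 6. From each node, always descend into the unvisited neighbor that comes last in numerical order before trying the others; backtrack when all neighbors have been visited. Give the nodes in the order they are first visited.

6, 17, 11, 14, 10, 16, 15, 9, 13, 4, 1, 8, 3, 0, 7, 2, 5, 12

Visit 6
6 → 17
17 → 11
11 → 14
14 → 10
10 → 16
16 → 15
15 → 9
9 → 13
13 → 4
4 → 1
1 → 8
8 → 3
3 → 0
0 → 7
0 → 2
2 → 5
9 → 12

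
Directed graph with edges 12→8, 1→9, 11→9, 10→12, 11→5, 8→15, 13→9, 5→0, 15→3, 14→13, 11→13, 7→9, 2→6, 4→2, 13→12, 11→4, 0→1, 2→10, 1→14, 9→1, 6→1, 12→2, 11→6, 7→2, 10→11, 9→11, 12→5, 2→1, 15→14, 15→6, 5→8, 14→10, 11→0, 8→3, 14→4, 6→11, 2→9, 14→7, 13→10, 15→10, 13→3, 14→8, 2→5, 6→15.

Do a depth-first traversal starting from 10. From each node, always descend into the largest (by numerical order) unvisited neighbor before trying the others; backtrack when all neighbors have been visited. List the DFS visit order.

10, 12, 8, 15, 14, 13, 9, 11, 6, 1, 5, 0, 4, 2, 3, 7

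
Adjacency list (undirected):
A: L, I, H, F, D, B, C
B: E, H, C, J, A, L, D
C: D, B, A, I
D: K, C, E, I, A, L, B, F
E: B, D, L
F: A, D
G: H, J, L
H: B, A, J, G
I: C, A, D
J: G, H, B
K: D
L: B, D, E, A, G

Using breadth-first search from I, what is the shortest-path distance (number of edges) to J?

3

Level 0: I
Level 1: A, C, D
Level 2: B, E, F, H, K, L
Level 3: G, J
J first appears at level 3.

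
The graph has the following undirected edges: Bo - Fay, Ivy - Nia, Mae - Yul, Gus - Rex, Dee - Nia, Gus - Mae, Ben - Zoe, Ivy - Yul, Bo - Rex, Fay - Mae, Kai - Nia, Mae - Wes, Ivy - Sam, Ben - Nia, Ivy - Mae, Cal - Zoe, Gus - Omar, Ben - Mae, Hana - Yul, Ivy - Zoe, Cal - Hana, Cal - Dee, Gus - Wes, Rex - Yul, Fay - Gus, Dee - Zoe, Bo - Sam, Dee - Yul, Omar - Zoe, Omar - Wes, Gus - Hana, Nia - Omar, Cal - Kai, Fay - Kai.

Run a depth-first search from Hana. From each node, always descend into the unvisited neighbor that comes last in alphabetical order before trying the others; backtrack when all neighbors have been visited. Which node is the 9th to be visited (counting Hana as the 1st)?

Sam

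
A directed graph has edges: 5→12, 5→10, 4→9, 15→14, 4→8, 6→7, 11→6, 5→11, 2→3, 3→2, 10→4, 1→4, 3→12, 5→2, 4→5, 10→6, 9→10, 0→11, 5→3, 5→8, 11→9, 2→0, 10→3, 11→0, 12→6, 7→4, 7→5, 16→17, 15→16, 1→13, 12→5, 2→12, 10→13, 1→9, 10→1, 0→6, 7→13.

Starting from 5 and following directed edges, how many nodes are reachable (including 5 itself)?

BFS from 5 visits: 5, 12, 11, 10, 8, 3, 2, 6, 9, 0, 13, 4, 1, 7
Reachable nodes: 14 of 18 total.

14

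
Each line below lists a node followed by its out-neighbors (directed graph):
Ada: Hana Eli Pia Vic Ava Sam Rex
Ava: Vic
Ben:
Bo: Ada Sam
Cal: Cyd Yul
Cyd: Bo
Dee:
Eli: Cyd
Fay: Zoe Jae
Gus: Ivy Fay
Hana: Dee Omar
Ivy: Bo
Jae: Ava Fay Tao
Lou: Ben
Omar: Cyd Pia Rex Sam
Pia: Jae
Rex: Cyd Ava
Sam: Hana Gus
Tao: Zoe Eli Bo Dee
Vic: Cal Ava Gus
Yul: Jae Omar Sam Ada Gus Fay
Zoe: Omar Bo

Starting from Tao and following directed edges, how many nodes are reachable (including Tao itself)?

BFS from Tao visits: Tao, Zoe, Eli, Bo, Dee, Omar, Cyd, Ada, Sam, Pia, Rex, Hana, Vic, Ava, Gus, Jae, Cal, Ivy, Fay, Yul
Reachable nodes: 20 of 22 total.

20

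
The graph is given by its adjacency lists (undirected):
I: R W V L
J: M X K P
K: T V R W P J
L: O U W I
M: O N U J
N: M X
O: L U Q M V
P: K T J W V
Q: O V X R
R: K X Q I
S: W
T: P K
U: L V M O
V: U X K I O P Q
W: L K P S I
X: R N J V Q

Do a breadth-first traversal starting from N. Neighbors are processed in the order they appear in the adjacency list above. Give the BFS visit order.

Visit N; enqueue M, X → queue [M, X]
Visit M; enqueue O, U, J → queue [X, O, U, J]
Visit X; enqueue R, V, Q → queue [O, U, J, R, V, Q]
Visit O; enqueue L → queue [U, J, R, V, Q, L]
Visit U → queue [J, R, V, Q, L]
Visit J; enqueue K, P → queue [R, V, Q, L, K, P]
Visit R; enqueue I → queue [V, Q, L, K, P, I]
Visit V → queue [Q, L, K, P, I]
Visit Q → queue [L, K, P, I]
Visit L; enqueue W → queue [K, P, I, W]
Visit K; enqueue T → queue [P, I, W, T]
Visit P → queue [I, W, T]
Visit I → queue [W, T]
Visit W; enqueue S → queue [T, S]
Visit T → queue [S]
Visit S → queue []

N, M, X, O, U, J, R, V, Q, L, K, P, I, W, T, S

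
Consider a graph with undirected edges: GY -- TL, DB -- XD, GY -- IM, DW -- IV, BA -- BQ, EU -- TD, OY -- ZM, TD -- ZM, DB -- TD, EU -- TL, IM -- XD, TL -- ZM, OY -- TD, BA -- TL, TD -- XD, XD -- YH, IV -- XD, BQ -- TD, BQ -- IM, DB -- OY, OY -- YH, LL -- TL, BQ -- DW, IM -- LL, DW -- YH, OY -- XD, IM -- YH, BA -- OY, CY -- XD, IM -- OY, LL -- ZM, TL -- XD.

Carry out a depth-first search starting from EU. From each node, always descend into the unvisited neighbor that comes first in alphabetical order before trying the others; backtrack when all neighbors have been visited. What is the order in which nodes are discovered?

EU → TD → BQ → BA → OY → DB → XD → CY → IM → GY → TL → LL → ZM → YH → DW → IV

Visit EU
EU → TD
TD → BQ
BQ → BA
BA → OY
OY → DB
DB → XD
XD → CY
XD → IM
IM → GY
GY → TL
TL → LL
LL → ZM
IM → YH
YH → DW
DW → IV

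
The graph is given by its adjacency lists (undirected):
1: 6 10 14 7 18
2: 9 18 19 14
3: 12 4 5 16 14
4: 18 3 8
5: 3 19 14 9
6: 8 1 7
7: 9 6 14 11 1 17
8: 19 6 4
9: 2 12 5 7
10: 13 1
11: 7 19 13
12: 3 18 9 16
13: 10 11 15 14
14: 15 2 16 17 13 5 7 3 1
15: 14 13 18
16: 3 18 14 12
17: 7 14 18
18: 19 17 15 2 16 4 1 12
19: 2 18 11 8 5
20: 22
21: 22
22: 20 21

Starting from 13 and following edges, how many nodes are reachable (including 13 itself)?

BFS from 13 visits: 13, 10, 11, 14, 15, 1, 7, 19, 2, 3, 5, 16, 17, 18, 6, 9, 8, 4, 12
Reachable nodes: 19 of 22 total.

19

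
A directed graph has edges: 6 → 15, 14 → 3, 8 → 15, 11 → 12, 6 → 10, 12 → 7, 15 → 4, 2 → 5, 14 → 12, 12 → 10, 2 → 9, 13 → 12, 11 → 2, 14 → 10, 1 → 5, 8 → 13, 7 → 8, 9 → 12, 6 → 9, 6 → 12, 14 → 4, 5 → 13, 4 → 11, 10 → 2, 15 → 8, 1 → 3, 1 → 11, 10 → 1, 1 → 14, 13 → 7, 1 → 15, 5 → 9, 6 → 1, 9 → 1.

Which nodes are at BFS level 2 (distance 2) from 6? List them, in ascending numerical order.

Level 0: 6
Level 1: 1, 9, 10, 12, 15
Level 2: 2, 3, 4, 5, 7, 8, 11, 14
Level 3: 13

2, 3, 4, 5, 7, 8, 11, 14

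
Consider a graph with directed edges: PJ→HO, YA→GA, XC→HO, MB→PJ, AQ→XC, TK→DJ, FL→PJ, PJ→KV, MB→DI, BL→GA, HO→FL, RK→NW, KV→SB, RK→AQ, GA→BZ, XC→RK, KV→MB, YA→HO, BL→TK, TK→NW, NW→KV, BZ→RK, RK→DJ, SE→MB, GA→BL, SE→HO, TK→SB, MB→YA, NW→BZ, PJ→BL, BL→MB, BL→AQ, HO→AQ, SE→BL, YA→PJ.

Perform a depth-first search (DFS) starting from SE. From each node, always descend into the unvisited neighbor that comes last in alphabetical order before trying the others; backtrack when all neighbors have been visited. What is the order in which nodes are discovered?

SE, MB, YA, PJ, KV, SB, HO, FL, AQ, XC, RK, NW, BZ, DJ, BL, TK, GA, DI

Visit SE
SE → MB
MB → YA
YA → PJ
PJ → KV
KV → SB
PJ → HO
HO → FL
HO → AQ
AQ → XC
XC → RK
RK → NW
NW → BZ
RK → DJ
PJ → BL
BL → TK
BL → GA
MB → DI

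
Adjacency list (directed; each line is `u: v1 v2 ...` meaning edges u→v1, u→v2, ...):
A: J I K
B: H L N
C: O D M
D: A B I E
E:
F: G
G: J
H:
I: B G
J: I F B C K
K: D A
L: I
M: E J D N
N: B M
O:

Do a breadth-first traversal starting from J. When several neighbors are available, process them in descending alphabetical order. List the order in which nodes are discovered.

J → K → I → F → C → B → D → A → G → O → M → N → L → H → E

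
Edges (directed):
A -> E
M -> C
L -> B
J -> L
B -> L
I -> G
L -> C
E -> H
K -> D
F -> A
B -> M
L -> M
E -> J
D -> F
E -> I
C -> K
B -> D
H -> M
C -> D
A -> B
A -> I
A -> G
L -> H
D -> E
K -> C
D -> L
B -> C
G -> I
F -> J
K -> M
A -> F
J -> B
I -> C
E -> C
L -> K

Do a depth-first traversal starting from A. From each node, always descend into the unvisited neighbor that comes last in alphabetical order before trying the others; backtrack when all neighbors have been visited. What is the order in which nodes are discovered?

Visit A
A → I
I → G
I → C
C → K
K → M
K → D
D → L
L → H
L → B
D → F
F → J
D → E

A I G C K M D L H B F J E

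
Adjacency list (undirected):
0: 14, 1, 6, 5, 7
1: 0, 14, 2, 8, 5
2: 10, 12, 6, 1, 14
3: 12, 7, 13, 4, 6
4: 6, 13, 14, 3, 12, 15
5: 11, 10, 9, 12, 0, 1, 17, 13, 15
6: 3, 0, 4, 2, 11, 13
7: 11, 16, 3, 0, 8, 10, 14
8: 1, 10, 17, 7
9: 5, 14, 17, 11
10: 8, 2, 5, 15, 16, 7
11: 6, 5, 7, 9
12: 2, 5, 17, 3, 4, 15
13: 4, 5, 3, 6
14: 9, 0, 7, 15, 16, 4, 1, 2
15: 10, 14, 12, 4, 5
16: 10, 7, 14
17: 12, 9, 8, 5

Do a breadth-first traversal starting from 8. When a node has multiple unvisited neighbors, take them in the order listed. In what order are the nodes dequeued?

Visit 8; enqueue 1, 10, 17, 7 → queue [1, 10, 17, 7]
Visit 1; enqueue 0, 14, 2, 5 → queue [10, 17, 7, 0, 14, 2, 5]
Visit 10; enqueue 15, 16 → queue [17, 7, 0, 14, 2, 5, 15, 16]
Visit 17; enqueue 12, 9 → queue [7, 0, 14, 2, 5, 15, 16, 12, 9]
Visit 7; enqueue 11, 3 → queue [0, 14, 2, 5, 15, 16, 12, 9, 11, 3]
Visit 0; enqueue 6 → queue [14, 2, 5, 15, 16, 12, 9, 11, 3, 6]
Visit 14; enqueue 4 → queue [2, 5, 15, 16, 12, 9, 11, 3, 6, 4]
Visit 2 → queue [5, 15, 16, 12, 9, 11, 3, 6, 4]
Visit 5; enqueue 13 → queue [15, 16, 12, 9, 11, 3, 6, 4, 13]
Visit 15 → queue [16, 12, 9, 11, 3, 6, 4, 13]
Visit 16 → queue [12, 9, 11, 3, 6, 4, 13]
Visit 12 → queue [9, 11, 3, 6, 4, 13]
Visit 9 → queue [11, 3, 6, 4, 13]
Visit 11 → queue [3, 6, 4, 13]
Visit 3 → queue [6, 4, 13]
Visit 6 → queue [4, 13]
Visit 4 → queue [13]
Visit 13 → queue []

8 -> 1 -> 10 -> 17 -> 7 -> 0 -> 14 -> 2 -> 5 -> 15 -> 16 -> 12 -> 9 -> 11 -> 3 -> 6 -> 4 -> 13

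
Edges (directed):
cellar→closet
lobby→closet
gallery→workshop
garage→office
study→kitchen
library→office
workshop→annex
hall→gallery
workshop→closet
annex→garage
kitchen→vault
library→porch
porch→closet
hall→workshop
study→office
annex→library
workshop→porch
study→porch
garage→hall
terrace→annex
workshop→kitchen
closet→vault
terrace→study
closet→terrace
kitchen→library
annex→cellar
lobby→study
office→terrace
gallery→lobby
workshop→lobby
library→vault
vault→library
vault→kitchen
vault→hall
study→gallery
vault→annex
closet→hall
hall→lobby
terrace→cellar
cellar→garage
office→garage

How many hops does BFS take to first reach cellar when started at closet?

2

Level 0: closet
Level 1: hall, terrace, vault
Level 2: annex, cellar, gallery, kitchen, library, lobby, study, workshop
Level 3: garage, office, porch
cellar first appears at level 2.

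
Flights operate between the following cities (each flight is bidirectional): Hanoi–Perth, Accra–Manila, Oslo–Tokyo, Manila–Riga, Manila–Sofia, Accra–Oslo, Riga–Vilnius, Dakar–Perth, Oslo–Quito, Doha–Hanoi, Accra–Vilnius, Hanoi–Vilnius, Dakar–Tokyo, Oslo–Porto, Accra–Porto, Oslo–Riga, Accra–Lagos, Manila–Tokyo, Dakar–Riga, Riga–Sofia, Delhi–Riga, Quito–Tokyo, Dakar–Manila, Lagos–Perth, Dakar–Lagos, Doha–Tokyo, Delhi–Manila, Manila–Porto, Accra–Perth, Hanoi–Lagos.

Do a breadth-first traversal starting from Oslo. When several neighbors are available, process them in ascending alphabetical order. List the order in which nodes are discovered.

Oslo → Accra → Porto → Quito → Riga → Tokyo → Lagos → Manila → Perth → Vilnius → Dakar → Delhi → Sofia → Doha → Hanoi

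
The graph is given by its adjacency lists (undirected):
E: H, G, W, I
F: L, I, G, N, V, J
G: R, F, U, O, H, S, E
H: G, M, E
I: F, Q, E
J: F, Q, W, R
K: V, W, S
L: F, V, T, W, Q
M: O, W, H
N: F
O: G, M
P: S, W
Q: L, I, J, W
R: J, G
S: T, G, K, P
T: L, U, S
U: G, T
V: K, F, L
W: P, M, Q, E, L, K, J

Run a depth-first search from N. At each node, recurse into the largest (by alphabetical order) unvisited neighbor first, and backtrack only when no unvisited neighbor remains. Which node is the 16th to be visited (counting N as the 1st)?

Visit N
N → F
F → V
V → L
L → W
W → Q
Q → J
J → R
R → G
G → U
U → T
T → S
S → P
S → K
G → O
O → M
M → H
H → E
E → I

Visit order: N, F, V, L, W, Q, J, R, G, U, T, S, P, K, O, M, H, E, I

M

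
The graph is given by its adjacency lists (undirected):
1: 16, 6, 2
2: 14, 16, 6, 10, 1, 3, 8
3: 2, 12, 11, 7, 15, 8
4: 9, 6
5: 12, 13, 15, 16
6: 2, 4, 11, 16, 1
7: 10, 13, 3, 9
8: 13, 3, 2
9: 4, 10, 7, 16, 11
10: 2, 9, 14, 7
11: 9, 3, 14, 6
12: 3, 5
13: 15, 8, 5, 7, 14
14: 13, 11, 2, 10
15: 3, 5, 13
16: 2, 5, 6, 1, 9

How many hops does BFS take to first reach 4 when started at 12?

4

Level 0: 12
Level 1: 3, 5
Level 2: 2, 7, 8, 11, 13, 15, 16
Level 3: 1, 6, 9, 10, 14
Level 4: 4
4 first appears at level 4.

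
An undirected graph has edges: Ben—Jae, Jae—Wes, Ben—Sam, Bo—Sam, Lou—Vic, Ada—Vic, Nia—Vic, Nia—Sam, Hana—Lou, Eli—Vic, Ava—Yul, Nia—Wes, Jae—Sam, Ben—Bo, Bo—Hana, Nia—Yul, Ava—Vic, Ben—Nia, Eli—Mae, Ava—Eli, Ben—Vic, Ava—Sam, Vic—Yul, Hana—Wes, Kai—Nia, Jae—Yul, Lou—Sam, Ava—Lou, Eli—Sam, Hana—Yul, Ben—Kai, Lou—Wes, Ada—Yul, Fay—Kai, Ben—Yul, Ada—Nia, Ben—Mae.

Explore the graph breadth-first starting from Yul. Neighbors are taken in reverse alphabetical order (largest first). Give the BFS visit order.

Visit Yul; enqueue Vic, Nia, Jae, Hana, Ben, Ava, Ada → queue [Vic, Nia, Jae, Hana, Ben, Ava, Ada]
Visit Vic; enqueue Lou, Eli → queue [Nia, Jae, Hana, Ben, Ava, Ada, Lou, Eli]
Visit Nia; enqueue Wes, Sam, Kai → queue [Jae, Hana, Ben, Ava, Ada, Lou, Eli, Wes, Sam, Kai]
Visit Jae → queue [Hana, Ben, Ava, Ada, Lou, Eli, Wes, Sam, Kai]
Visit Hana; enqueue Bo → queue [Ben, Ava, Ada, Lou, Eli, Wes, Sam, Kai, Bo]
Visit Ben; enqueue Mae → queue [Ava, Ada, Lou, Eli, Wes, Sam, Kai, Bo, Mae]
Visit Ava → queue [Ada, Lou, Eli, Wes, Sam, Kai, Bo, Mae]
Visit Ada → queue [Lou, Eli, Wes, Sam, Kai, Bo, Mae]
Visit Lou → queue [Eli, Wes, Sam, Kai, Bo, Mae]
Visit Eli → queue [Wes, Sam, Kai, Bo, Mae]
Visit Wes → queue [Sam, Kai, Bo, Mae]
Visit Sam → queue [Kai, Bo, Mae]
Visit Kai; enqueue Fay → queue [Bo, Mae, Fay]
Visit Bo → queue [Mae, Fay]
Visit Mae → queue [Fay]
Visit Fay → queue []

Yul, Vic, Nia, Jae, Hana, Ben, Ava, Ada, Lou, Eli, Wes, Sam, Kai, Bo, Mae, Fay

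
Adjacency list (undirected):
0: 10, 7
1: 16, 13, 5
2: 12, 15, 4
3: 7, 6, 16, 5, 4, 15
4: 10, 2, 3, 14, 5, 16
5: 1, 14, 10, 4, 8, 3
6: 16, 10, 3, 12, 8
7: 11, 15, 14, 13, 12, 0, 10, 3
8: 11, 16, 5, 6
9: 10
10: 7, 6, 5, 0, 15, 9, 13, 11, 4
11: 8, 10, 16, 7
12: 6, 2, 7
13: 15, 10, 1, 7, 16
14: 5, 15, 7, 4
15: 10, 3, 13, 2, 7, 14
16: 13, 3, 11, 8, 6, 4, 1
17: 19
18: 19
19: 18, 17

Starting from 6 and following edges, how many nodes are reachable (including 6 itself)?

17

BFS from 6 visits: 6, 3, 8, 10, 12, 16, 4, 5, 7, 15, 11, 0, 9, 13, 2, 1, 14
Reachable nodes: 17 of 20 total.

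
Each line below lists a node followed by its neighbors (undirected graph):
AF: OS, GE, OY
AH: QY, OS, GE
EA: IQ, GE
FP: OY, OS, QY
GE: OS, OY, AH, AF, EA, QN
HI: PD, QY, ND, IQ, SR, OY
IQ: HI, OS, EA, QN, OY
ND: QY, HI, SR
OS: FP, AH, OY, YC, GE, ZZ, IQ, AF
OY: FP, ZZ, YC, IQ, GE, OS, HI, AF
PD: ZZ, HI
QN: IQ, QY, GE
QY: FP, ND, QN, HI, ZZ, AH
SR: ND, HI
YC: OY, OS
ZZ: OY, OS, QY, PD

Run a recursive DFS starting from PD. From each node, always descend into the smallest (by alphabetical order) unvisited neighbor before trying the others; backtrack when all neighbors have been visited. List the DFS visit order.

Visit PD
PD → HI
HI → IQ
IQ → EA
EA → GE
GE → AF
AF → OS
OS → AH
AH → QY
QY → FP
FP → OY
OY → YC
OY → ZZ
QY → ND
ND → SR
QY → QN

PD, HI, IQ, EA, GE, AF, OS, AH, QY, FP, OY, YC, ZZ, ND, SR, QN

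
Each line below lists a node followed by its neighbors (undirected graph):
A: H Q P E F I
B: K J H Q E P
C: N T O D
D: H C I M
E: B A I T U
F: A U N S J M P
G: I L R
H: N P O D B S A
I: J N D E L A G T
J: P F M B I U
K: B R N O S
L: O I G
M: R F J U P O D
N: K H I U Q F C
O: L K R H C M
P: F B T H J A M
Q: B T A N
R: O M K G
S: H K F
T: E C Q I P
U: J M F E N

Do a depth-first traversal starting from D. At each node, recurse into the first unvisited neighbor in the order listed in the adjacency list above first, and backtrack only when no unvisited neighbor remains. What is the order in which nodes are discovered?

D, H, N, K, B, J, P, F, A, Q, T, E, I, L, O, R, M, U, G, C, S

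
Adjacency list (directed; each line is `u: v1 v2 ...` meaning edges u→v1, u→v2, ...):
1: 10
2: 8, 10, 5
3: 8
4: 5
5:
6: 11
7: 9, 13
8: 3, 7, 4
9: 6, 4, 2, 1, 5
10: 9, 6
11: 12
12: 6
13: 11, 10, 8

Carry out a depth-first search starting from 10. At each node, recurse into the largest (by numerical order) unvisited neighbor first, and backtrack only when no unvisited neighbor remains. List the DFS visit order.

10 -> 9 -> 6 -> 11 -> 12 -> 5 -> 4 -> 2 -> 8 -> 7 -> 13 -> 3 -> 1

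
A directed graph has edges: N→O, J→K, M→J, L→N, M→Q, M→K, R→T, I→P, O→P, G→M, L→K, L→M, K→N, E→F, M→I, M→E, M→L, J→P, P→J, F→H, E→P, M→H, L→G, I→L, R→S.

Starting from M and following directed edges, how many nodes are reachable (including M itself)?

13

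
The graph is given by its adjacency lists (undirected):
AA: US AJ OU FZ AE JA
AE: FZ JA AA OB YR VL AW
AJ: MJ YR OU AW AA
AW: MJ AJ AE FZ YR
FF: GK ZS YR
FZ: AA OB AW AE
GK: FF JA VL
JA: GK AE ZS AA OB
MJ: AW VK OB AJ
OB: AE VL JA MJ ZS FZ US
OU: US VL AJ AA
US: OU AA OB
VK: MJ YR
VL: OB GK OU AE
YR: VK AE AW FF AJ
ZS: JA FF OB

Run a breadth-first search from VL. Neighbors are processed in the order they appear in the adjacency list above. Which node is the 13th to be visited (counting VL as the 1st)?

Visit VL; enqueue OB, GK, OU, AE → queue [OB, GK, OU, AE]
Visit OB; enqueue JA, MJ, ZS, FZ, US → queue [GK, OU, AE, JA, MJ, ZS, FZ, US]
Visit GK; enqueue FF → queue [OU, AE, JA, MJ, ZS, FZ, US, FF]
Visit OU; enqueue AJ, AA → queue [AE, JA, MJ, ZS, FZ, US, FF, AJ, AA]
Visit AE; enqueue YR, AW → queue [JA, MJ, ZS, FZ, US, FF, AJ, AA, YR, AW]
Visit JA → queue [MJ, ZS, FZ, US, FF, AJ, AA, YR, AW]
Visit MJ; enqueue VK → queue [ZS, FZ, US, FF, AJ, AA, YR, AW, VK]
Visit ZS → queue [FZ, US, FF, AJ, AA, YR, AW, VK]
Visit FZ → queue [US, FF, AJ, AA, YR, AW, VK]
Visit US → queue [FF, AJ, AA, YR, AW, VK]
Visit FF → queue [AJ, AA, YR, AW, VK]
Visit AJ → queue [AA, YR, AW, VK]
Visit AA → queue [YR, AW, VK]
Visit YR → queue [AW, VK]
Visit AW → queue [VK]
Visit VK → queue []

Visit order: VL, OB, GK, OU, AE, JA, MJ, ZS, FZ, US, FF, AJ, AA, YR, AW, VK

AA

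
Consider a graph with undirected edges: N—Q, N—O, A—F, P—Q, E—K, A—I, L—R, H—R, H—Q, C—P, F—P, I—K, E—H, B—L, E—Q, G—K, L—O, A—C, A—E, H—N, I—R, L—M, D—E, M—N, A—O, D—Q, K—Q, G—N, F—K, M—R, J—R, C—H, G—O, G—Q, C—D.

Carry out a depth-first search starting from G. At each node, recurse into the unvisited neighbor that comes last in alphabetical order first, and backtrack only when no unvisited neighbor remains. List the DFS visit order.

Visit G
G → Q
Q → P
P → F
F → K
K → I
I → R
R → M
M → N
N → O
O → L
L → B
O → A
A → E
E → H
H → C
C → D
R → J

G, Q, P, F, K, I, R, M, N, O, L, B, A, E, H, C, D, J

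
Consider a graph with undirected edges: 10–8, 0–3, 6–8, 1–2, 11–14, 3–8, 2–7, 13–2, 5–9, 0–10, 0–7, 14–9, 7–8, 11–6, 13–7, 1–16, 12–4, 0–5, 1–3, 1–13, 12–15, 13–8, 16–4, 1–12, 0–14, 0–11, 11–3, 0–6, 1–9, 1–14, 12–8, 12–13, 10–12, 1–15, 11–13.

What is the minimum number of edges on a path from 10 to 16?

3

Level 0: 10
Level 1: 0, 8, 12
Level 2: 1, 3, 4, 5, 6, 7, 11, 13, 14, 15
Level 3: 2, 9, 16
16 first appears at level 3.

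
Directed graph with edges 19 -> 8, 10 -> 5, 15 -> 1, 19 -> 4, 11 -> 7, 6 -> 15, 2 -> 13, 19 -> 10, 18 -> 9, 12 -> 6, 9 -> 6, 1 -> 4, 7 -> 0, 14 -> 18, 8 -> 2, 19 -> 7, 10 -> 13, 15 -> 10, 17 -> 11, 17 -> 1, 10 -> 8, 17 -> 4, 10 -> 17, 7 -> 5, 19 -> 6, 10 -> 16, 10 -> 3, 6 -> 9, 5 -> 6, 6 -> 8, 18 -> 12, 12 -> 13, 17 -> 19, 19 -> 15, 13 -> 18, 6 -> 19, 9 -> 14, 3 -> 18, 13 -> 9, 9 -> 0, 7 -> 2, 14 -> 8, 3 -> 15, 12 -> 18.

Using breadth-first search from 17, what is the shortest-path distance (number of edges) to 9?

3

Level 0: 17
Level 1: 1, 4, 11, 19
Level 2: 6, 7, 8, 10, 15
Level 3: 0, 2, 3, 5, 9, 13, 16
Level 4: 14, 18
Level 5: 12
9 first appears at level 3.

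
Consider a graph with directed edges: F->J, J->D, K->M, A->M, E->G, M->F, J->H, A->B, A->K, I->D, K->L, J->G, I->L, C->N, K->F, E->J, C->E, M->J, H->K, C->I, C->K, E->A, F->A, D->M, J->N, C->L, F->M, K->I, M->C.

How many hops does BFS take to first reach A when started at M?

Level 0: M
Level 1: C, F, J
Level 2: A, D, E, G, H, I, K, L, N
Level 3: B
A first appears at level 2.

2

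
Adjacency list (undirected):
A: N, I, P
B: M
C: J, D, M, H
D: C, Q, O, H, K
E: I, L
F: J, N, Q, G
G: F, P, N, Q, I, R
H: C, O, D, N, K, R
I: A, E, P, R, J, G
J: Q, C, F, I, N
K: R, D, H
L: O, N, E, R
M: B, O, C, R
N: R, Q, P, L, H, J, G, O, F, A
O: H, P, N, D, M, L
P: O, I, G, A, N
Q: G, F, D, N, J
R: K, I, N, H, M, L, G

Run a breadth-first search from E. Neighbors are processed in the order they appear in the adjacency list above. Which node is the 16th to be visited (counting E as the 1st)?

Visit E; enqueue I, L → queue [I, L]
Visit I; enqueue A, P, R, J, G → queue [L, A, P, R, J, G]
Visit L; enqueue O, N → queue [A, P, R, J, G, O, N]
Visit A → queue [P, R, J, G, O, N]
Visit P → queue [R, J, G, O, N]
Visit R; enqueue K, H, M → queue [J, G, O, N, K, H, M]
Visit J; enqueue Q, C, F → queue [G, O, N, K, H, M, Q, C, F]
Visit G → queue [O, N, K, H, M, Q, C, F]
Visit O; enqueue D → queue [N, K, H, M, Q, C, F, D]
Visit N → queue [K, H, M, Q, C, F, D]
Visit K → queue [H, M, Q, C, F, D]
Visit H → queue [M, Q, C, F, D]
Visit M; enqueue B → queue [Q, C, F, D, B]
Visit Q → queue [C, F, D, B]
Visit C → queue [F, D, B]
Visit F → queue [D, B]
Visit D → queue [B]
Visit B → queue []

Visit order: E, I, L, A, P, R, J, G, O, N, K, H, M, Q, C, F, D, B

F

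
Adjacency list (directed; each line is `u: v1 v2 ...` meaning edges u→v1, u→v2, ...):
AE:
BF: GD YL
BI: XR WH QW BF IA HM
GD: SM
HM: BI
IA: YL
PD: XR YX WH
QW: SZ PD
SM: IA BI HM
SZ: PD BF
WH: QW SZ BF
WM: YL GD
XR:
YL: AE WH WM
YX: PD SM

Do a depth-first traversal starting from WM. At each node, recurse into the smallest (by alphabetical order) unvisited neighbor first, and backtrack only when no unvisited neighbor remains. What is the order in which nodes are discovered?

WM GD SM BI BF YL AE WH QW PD XR YX SZ HM IA

Visit WM
WM → GD
GD → SM
SM → BI
BI → BF
BF → YL
YL → AE
YL → WH
WH → QW
QW → PD
PD → XR
PD → YX
QW → SZ
BI → HM
BI → IA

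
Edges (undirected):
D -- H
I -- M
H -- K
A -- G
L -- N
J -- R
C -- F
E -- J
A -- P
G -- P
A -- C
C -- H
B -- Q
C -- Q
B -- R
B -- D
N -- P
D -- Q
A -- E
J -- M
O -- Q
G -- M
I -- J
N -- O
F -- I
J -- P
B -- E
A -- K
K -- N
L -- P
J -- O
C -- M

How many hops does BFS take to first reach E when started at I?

Level 0: I
Level 1: F, J, M
Level 2: C, E, G, O, P, R
Level 3: A, B, H, L, N, Q
Level 4: D, K
E first appears at level 2.

2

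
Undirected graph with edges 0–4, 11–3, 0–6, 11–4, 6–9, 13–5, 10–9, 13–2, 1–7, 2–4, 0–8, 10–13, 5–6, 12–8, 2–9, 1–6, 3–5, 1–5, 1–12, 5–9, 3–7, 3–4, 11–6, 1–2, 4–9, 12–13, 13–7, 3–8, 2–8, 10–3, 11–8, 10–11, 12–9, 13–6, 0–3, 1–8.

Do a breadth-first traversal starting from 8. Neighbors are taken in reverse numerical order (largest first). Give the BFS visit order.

Visit 8; enqueue 12, 11, 3, 2, 1, 0 → queue [12, 11, 3, 2, 1, 0]
Visit 12; enqueue 13, 9 → queue [11, 3, 2, 1, 0, 13, 9]
Visit 11; enqueue 10, 6, 4 → queue [3, 2, 1, 0, 13, 9, 10, 6, 4]
Visit 3; enqueue 7, 5 → queue [2, 1, 0, 13, 9, 10, 6, 4, 7, 5]
Visit 2 → queue [1, 0, 13, 9, 10, 6, 4, 7, 5]
Visit 1 → queue [0, 13, 9, 10, 6, 4, 7, 5]
Visit 0 → queue [13, 9, 10, 6, 4, 7, 5]
Visit 13 → queue [9, 10, 6, 4, 7, 5]
Visit 9 → queue [10, 6, 4, 7, 5]
Visit 10 → queue [6, 4, 7, 5]
Visit 6 → queue [4, 7, 5]
Visit 4 → queue [7, 5]
Visit 7 → queue [5]
Visit 5 → queue []

8, 12, 11, 3, 2, 1, 0, 13, 9, 10, 6, 4, 7, 5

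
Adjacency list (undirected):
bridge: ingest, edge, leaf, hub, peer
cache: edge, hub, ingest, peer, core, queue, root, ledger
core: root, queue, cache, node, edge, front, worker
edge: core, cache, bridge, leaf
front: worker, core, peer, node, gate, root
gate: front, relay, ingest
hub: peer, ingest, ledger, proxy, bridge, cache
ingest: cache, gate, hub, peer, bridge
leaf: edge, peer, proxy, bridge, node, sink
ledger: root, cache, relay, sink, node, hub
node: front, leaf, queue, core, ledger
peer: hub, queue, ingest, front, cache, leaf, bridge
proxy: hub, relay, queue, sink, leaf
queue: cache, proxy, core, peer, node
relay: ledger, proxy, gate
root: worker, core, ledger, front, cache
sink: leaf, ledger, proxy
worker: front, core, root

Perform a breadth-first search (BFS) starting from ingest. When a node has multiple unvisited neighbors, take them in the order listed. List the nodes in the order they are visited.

ingest cache gate hub peer bridge edge core queue root ledger front relay proxy leaf node worker sink

Visit ingest; enqueue cache, gate, hub, peer, bridge → queue [cache, gate, hub, peer, bridge]
Visit cache; enqueue edge, core, queue, root, ledger → queue [gate, hub, peer, bridge, edge, core, queue, root, ledger]
Visit gate; enqueue front, relay → queue [hub, peer, bridge, edge, core, queue, root, ledger, front, relay]
Visit hub; enqueue proxy → queue [peer, bridge, edge, core, queue, root, ledger, front, relay, proxy]
Visit peer; enqueue leaf → queue [bridge, edge, core, queue, root, ledger, front, relay, proxy, leaf]
Visit bridge → queue [edge, core, queue, root, ledger, front, relay, proxy, leaf]
Visit edge → queue [core, queue, root, ledger, front, relay, proxy, leaf]
Visit core; enqueue node, worker → queue [queue, root, ledger, front, relay, proxy, leaf, node, worker]
Visit queue → queue [root, ledger, front, relay, proxy, leaf, node, worker]
Visit root → queue [ledger, front, relay, proxy, leaf, node, worker]
Visit ledger; enqueue sink → queue [front, relay, proxy, leaf, node, worker, sink]
Visit front → queue [relay, proxy, leaf, node, worker, sink]
Visit relay → queue [proxy, leaf, node, worker, sink]
Visit proxy → queue [leaf, node, worker, sink]
Visit leaf → queue [node, worker, sink]
Visit node → queue [worker, sink]
Visit worker → queue [sink]
Visit sink → queue []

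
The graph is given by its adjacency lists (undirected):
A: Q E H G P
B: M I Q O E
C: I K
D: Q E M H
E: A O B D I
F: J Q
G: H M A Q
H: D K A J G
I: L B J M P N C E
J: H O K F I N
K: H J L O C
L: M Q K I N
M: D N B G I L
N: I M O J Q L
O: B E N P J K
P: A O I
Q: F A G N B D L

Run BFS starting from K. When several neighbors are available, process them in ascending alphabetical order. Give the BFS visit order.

Visit K; enqueue C, H, J, L, O → queue [C, H, J, L, O]
Visit C; enqueue I → queue [H, J, L, O, I]
Visit H; enqueue A, D, G → queue [J, L, O, I, A, D, G]
Visit J; enqueue F, N → queue [L, O, I, A, D, G, F, N]
Visit L; enqueue M, Q → queue [O, I, A, D, G, F, N, M, Q]
Visit O; enqueue B, E, P → queue [I, A, D, G, F, N, M, Q, B, E, P]
Visit I → queue [A, D, G, F, N, M, Q, B, E, P]
Visit A → queue [D, G, F, N, M, Q, B, E, P]
Visit D → queue [G, F, N, M, Q, B, E, P]
Visit G → queue [F, N, M, Q, B, E, P]
Visit F → queue [N, M, Q, B, E, P]
Visit N → queue [M, Q, B, E, P]
Visit M → queue [Q, B, E, P]
Visit Q → queue [B, E, P]
Visit B → queue [E, P]
Visit E → queue [P]
Visit P → queue []

K → C → H → J → L → O → I → A → D → G → F → N → M → Q → B → E → P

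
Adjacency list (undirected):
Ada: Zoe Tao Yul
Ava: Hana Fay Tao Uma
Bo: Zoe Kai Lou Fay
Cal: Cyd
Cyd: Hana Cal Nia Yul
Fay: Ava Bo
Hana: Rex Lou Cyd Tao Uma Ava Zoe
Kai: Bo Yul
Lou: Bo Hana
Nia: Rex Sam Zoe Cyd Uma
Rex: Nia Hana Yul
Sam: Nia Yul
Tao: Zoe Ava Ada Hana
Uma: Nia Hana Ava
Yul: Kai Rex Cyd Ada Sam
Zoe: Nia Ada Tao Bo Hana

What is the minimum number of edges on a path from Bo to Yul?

2

Level 0: Bo
Level 1: Fay, Kai, Lou, Zoe
Level 2: Ada, Ava, Hana, Nia, Tao, Yul
Level 3: Cyd, Rex, Sam, Uma
Level 4: Cal
Yul first appears at level 2.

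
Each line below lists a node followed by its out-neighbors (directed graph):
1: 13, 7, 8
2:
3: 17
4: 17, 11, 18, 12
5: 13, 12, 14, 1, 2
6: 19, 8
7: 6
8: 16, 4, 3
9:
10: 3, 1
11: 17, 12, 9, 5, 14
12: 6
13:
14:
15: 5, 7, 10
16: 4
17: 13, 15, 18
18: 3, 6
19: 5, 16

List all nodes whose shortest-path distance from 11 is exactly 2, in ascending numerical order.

Level 0: 11
Level 1: 5, 9, 12, 14, 17
Level 2: 1, 2, 6, 13, 15, 18
Level 3: 3, 7, 8, 10, 19
Level 4: 4, 16

1, 2, 6, 13, 15, 18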